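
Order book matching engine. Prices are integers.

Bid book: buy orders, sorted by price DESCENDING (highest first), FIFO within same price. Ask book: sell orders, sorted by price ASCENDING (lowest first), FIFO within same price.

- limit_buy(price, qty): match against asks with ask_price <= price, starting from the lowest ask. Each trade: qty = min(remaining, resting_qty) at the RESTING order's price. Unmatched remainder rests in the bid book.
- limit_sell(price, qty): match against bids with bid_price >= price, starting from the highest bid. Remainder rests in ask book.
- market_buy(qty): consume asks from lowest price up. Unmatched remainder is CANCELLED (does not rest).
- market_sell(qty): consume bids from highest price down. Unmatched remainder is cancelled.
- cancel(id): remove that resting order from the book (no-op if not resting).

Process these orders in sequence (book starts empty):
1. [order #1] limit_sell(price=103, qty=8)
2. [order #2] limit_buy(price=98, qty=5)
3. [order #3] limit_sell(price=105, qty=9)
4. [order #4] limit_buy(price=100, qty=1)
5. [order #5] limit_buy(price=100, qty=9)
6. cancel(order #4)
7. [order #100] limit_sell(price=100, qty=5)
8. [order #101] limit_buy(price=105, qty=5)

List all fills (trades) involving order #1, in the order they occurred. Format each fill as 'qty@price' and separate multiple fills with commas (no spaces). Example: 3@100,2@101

After op 1 [order #1] limit_sell(price=103, qty=8): fills=none; bids=[-] asks=[#1:8@103]
After op 2 [order #2] limit_buy(price=98, qty=5): fills=none; bids=[#2:5@98] asks=[#1:8@103]
After op 3 [order #3] limit_sell(price=105, qty=9): fills=none; bids=[#2:5@98] asks=[#1:8@103 #3:9@105]
After op 4 [order #4] limit_buy(price=100, qty=1): fills=none; bids=[#4:1@100 #2:5@98] asks=[#1:8@103 #3:9@105]
After op 5 [order #5] limit_buy(price=100, qty=9): fills=none; bids=[#4:1@100 #5:9@100 #2:5@98] asks=[#1:8@103 #3:9@105]
After op 6 cancel(order #4): fills=none; bids=[#5:9@100 #2:5@98] asks=[#1:8@103 #3:9@105]
After op 7 [order #100] limit_sell(price=100, qty=5): fills=#5x#100:5@100; bids=[#5:4@100 #2:5@98] asks=[#1:8@103 #3:9@105]
After op 8 [order #101] limit_buy(price=105, qty=5): fills=#101x#1:5@103; bids=[#5:4@100 #2:5@98] asks=[#1:3@103 #3:9@105]

Answer: 5@103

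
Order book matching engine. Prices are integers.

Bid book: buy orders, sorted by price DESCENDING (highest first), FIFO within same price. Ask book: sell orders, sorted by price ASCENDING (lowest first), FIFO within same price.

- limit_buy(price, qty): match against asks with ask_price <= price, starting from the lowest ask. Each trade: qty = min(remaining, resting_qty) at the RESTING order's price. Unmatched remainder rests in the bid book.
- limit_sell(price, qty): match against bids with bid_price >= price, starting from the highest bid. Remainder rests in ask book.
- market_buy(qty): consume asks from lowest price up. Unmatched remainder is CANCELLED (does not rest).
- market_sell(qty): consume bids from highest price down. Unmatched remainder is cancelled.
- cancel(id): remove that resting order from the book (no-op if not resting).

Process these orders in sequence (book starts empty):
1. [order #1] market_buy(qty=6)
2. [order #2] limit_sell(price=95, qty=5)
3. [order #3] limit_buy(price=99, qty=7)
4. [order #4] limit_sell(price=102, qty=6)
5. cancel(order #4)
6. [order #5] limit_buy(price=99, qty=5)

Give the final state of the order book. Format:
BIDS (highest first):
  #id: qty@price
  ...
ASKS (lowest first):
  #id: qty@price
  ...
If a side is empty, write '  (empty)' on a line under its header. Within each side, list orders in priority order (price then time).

After op 1 [order #1] market_buy(qty=6): fills=none; bids=[-] asks=[-]
After op 2 [order #2] limit_sell(price=95, qty=5): fills=none; bids=[-] asks=[#2:5@95]
After op 3 [order #3] limit_buy(price=99, qty=7): fills=#3x#2:5@95; bids=[#3:2@99] asks=[-]
After op 4 [order #4] limit_sell(price=102, qty=6): fills=none; bids=[#3:2@99] asks=[#4:6@102]
After op 5 cancel(order #4): fills=none; bids=[#3:2@99] asks=[-]
After op 6 [order #5] limit_buy(price=99, qty=5): fills=none; bids=[#3:2@99 #5:5@99] asks=[-]

Answer: BIDS (highest first):
  #3: 2@99
  #5: 5@99
ASKS (lowest first):
  (empty)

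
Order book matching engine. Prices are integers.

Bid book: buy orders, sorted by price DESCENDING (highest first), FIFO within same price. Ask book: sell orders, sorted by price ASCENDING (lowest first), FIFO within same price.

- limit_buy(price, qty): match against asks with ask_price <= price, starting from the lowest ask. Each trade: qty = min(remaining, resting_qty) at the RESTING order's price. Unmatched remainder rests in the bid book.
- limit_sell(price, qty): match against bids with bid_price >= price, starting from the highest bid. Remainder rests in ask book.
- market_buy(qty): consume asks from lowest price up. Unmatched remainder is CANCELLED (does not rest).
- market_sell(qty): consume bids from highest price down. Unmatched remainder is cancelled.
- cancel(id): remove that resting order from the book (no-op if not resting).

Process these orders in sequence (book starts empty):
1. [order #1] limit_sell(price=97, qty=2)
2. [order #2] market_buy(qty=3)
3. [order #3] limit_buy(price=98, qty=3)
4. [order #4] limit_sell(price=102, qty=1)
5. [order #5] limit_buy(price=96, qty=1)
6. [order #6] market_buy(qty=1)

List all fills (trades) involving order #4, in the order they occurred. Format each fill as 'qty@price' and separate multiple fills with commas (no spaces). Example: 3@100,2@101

Answer: 1@102

Derivation:
After op 1 [order #1] limit_sell(price=97, qty=2): fills=none; bids=[-] asks=[#1:2@97]
After op 2 [order #2] market_buy(qty=3): fills=#2x#1:2@97; bids=[-] asks=[-]
After op 3 [order #3] limit_buy(price=98, qty=3): fills=none; bids=[#3:3@98] asks=[-]
After op 4 [order #4] limit_sell(price=102, qty=1): fills=none; bids=[#3:3@98] asks=[#4:1@102]
After op 5 [order #5] limit_buy(price=96, qty=1): fills=none; bids=[#3:3@98 #5:1@96] asks=[#4:1@102]
After op 6 [order #6] market_buy(qty=1): fills=#6x#4:1@102; bids=[#3:3@98 #5:1@96] asks=[-]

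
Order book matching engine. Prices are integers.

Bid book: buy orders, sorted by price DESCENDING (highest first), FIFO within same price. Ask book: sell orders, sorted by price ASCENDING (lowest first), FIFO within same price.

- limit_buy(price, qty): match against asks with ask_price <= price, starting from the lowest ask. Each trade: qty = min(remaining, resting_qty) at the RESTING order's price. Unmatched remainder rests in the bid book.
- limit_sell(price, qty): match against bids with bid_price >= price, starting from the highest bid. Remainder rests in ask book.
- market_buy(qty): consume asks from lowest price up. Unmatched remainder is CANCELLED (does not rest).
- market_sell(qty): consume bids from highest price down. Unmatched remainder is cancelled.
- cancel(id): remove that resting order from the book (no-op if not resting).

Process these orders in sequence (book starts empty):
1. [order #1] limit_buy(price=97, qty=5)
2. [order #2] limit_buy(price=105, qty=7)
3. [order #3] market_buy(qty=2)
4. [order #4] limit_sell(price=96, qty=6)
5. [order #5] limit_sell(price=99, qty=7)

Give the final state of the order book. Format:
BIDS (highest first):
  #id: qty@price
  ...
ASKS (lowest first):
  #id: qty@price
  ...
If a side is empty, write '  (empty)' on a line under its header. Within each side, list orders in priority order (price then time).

After op 1 [order #1] limit_buy(price=97, qty=5): fills=none; bids=[#1:5@97] asks=[-]
After op 2 [order #2] limit_buy(price=105, qty=7): fills=none; bids=[#2:7@105 #1:5@97] asks=[-]
After op 3 [order #3] market_buy(qty=2): fills=none; bids=[#2:7@105 #1:5@97] asks=[-]
After op 4 [order #4] limit_sell(price=96, qty=6): fills=#2x#4:6@105; bids=[#2:1@105 #1:5@97] asks=[-]
After op 5 [order #5] limit_sell(price=99, qty=7): fills=#2x#5:1@105; bids=[#1:5@97] asks=[#5:6@99]

Answer: BIDS (highest first):
  #1: 5@97
ASKS (lowest first):
  #5: 6@99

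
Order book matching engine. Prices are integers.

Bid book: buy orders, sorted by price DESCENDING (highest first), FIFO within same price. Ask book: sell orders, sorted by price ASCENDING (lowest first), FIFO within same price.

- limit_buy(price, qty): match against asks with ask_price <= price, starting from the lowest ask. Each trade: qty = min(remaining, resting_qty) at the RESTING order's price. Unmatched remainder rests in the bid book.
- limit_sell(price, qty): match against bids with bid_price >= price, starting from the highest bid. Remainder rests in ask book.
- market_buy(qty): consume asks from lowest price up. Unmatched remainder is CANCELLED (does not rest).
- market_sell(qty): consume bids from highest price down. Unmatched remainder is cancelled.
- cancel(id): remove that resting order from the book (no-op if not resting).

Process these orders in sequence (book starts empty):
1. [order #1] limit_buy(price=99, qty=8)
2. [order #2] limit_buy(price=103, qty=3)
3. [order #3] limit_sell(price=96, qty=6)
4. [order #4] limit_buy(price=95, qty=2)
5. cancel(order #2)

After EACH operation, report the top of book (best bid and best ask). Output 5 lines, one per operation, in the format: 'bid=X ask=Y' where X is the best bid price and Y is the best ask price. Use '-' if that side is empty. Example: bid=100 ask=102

After op 1 [order #1] limit_buy(price=99, qty=8): fills=none; bids=[#1:8@99] asks=[-]
After op 2 [order #2] limit_buy(price=103, qty=3): fills=none; bids=[#2:3@103 #1:8@99] asks=[-]
After op 3 [order #3] limit_sell(price=96, qty=6): fills=#2x#3:3@103 #1x#3:3@99; bids=[#1:5@99] asks=[-]
After op 4 [order #4] limit_buy(price=95, qty=2): fills=none; bids=[#1:5@99 #4:2@95] asks=[-]
After op 5 cancel(order #2): fills=none; bids=[#1:5@99 #4:2@95] asks=[-]

Answer: bid=99 ask=-
bid=103 ask=-
bid=99 ask=-
bid=99 ask=-
bid=99 ask=-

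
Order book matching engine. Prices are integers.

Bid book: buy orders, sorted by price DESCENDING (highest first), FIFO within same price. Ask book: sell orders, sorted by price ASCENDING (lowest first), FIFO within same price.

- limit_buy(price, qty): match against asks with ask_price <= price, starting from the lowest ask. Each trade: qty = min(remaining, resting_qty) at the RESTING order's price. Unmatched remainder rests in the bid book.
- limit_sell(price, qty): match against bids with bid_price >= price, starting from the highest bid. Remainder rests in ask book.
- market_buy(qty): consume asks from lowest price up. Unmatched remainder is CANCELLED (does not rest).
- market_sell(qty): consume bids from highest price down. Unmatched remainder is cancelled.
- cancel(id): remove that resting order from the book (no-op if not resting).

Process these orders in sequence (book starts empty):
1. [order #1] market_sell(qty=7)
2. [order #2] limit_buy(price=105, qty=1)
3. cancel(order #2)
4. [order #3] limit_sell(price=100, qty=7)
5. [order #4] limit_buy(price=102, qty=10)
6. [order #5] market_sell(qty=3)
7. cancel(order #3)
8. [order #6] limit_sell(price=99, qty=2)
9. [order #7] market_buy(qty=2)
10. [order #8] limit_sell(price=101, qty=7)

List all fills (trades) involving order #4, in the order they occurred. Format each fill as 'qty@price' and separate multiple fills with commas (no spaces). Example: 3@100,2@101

After op 1 [order #1] market_sell(qty=7): fills=none; bids=[-] asks=[-]
After op 2 [order #2] limit_buy(price=105, qty=1): fills=none; bids=[#2:1@105] asks=[-]
After op 3 cancel(order #2): fills=none; bids=[-] asks=[-]
After op 4 [order #3] limit_sell(price=100, qty=7): fills=none; bids=[-] asks=[#3:7@100]
After op 5 [order #4] limit_buy(price=102, qty=10): fills=#4x#3:7@100; bids=[#4:3@102] asks=[-]
After op 6 [order #5] market_sell(qty=3): fills=#4x#5:3@102; bids=[-] asks=[-]
After op 7 cancel(order #3): fills=none; bids=[-] asks=[-]
After op 8 [order #6] limit_sell(price=99, qty=2): fills=none; bids=[-] asks=[#6:2@99]
After op 9 [order #7] market_buy(qty=2): fills=#7x#6:2@99; bids=[-] asks=[-]
After op 10 [order #8] limit_sell(price=101, qty=7): fills=none; bids=[-] asks=[#8:7@101]

Answer: 7@100,3@102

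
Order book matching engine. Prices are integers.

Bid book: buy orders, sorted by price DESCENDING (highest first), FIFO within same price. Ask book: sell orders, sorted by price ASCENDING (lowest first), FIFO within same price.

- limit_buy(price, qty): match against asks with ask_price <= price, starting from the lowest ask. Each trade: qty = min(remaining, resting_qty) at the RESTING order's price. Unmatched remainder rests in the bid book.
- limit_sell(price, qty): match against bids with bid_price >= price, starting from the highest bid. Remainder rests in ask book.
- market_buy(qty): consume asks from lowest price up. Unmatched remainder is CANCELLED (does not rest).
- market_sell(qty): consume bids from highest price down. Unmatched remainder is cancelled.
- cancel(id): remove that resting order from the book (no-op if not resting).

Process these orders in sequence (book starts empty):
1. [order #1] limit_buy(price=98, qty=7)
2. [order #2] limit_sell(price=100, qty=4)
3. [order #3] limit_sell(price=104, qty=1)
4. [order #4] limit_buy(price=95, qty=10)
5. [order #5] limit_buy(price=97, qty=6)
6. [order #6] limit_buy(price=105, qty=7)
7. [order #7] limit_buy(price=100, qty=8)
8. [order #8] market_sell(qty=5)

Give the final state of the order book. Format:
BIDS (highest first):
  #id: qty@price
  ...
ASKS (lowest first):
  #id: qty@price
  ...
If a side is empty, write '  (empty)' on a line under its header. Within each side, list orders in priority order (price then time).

Answer: BIDS (highest first):
  #7: 5@100
  #1: 7@98
  #5: 6@97
  #4: 10@95
ASKS (lowest first):
  (empty)

Derivation:
After op 1 [order #1] limit_buy(price=98, qty=7): fills=none; bids=[#1:7@98] asks=[-]
After op 2 [order #2] limit_sell(price=100, qty=4): fills=none; bids=[#1:7@98] asks=[#2:4@100]
After op 3 [order #3] limit_sell(price=104, qty=1): fills=none; bids=[#1:7@98] asks=[#2:4@100 #3:1@104]
After op 4 [order #4] limit_buy(price=95, qty=10): fills=none; bids=[#1:7@98 #4:10@95] asks=[#2:4@100 #3:1@104]
After op 5 [order #5] limit_buy(price=97, qty=6): fills=none; bids=[#1:7@98 #5:6@97 #4:10@95] asks=[#2:4@100 #3:1@104]
After op 6 [order #6] limit_buy(price=105, qty=7): fills=#6x#2:4@100 #6x#3:1@104; bids=[#6:2@105 #1:7@98 #5:6@97 #4:10@95] asks=[-]
After op 7 [order #7] limit_buy(price=100, qty=8): fills=none; bids=[#6:2@105 #7:8@100 #1:7@98 #5:6@97 #4:10@95] asks=[-]
After op 8 [order #8] market_sell(qty=5): fills=#6x#8:2@105 #7x#8:3@100; bids=[#7:5@100 #1:7@98 #5:6@97 #4:10@95] asks=[-]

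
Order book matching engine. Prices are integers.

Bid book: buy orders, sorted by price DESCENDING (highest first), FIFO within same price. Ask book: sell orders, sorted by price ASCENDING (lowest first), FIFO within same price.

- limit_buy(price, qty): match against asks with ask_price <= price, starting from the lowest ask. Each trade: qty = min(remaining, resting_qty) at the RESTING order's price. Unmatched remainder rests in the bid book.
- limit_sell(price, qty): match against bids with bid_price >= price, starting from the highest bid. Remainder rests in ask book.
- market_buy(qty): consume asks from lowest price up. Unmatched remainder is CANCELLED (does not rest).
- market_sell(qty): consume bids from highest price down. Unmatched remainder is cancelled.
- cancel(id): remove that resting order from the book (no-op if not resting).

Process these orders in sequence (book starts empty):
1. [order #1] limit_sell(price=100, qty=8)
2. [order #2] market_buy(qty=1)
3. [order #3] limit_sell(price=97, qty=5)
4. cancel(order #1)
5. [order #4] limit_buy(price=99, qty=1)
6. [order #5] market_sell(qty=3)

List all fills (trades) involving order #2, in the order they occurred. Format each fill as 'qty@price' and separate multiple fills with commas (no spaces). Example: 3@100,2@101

After op 1 [order #1] limit_sell(price=100, qty=8): fills=none; bids=[-] asks=[#1:8@100]
After op 2 [order #2] market_buy(qty=1): fills=#2x#1:1@100; bids=[-] asks=[#1:7@100]
After op 3 [order #3] limit_sell(price=97, qty=5): fills=none; bids=[-] asks=[#3:5@97 #1:7@100]
After op 4 cancel(order #1): fills=none; bids=[-] asks=[#3:5@97]
After op 5 [order #4] limit_buy(price=99, qty=1): fills=#4x#3:1@97; bids=[-] asks=[#3:4@97]
After op 6 [order #5] market_sell(qty=3): fills=none; bids=[-] asks=[#3:4@97]

Answer: 1@100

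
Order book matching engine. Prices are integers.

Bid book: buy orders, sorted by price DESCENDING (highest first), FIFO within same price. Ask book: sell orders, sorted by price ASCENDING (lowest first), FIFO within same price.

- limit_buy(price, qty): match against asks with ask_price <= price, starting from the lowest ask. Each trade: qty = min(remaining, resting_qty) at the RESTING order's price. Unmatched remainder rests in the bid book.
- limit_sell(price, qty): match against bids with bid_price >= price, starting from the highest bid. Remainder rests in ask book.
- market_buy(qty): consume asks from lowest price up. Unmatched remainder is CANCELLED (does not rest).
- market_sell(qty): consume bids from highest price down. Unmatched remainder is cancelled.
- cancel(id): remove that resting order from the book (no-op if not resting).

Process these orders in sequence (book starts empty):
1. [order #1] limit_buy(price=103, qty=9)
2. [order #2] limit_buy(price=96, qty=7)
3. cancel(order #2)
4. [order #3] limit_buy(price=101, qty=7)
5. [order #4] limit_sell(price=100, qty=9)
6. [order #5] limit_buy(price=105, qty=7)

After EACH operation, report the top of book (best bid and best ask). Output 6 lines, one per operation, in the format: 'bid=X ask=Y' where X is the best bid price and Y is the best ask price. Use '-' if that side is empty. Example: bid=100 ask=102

Answer: bid=103 ask=-
bid=103 ask=-
bid=103 ask=-
bid=103 ask=-
bid=101 ask=-
bid=105 ask=-

Derivation:
After op 1 [order #1] limit_buy(price=103, qty=9): fills=none; bids=[#1:9@103] asks=[-]
After op 2 [order #2] limit_buy(price=96, qty=7): fills=none; bids=[#1:9@103 #2:7@96] asks=[-]
After op 3 cancel(order #2): fills=none; bids=[#1:9@103] asks=[-]
After op 4 [order #3] limit_buy(price=101, qty=7): fills=none; bids=[#1:9@103 #3:7@101] asks=[-]
After op 5 [order #4] limit_sell(price=100, qty=9): fills=#1x#4:9@103; bids=[#3:7@101] asks=[-]
After op 6 [order #5] limit_buy(price=105, qty=7): fills=none; bids=[#5:7@105 #3:7@101] asks=[-]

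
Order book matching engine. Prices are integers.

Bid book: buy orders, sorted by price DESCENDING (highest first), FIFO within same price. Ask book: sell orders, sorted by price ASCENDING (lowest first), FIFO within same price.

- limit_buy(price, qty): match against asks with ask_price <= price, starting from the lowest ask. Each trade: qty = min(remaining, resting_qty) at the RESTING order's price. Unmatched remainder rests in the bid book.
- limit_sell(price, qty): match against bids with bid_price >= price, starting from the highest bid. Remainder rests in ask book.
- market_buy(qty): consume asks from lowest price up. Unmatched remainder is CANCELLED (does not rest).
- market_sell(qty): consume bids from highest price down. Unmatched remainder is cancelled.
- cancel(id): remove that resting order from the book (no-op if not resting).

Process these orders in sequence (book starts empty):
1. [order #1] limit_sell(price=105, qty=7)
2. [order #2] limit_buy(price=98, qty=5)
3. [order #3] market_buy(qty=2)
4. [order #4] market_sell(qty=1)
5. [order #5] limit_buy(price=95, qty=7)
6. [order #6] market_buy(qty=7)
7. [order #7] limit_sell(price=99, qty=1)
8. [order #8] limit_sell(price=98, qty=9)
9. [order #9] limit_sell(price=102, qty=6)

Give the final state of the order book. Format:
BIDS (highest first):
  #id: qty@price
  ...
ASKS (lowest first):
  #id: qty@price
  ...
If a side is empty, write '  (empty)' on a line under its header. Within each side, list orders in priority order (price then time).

After op 1 [order #1] limit_sell(price=105, qty=7): fills=none; bids=[-] asks=[#1:7@105]
After op 2 [order #2] limit_buy(price=98, qty=5): fills=none; bids=[#2:5@98] asks=[#1:7@105]
After op 3 [order #3] market_buy(qty=2): fills=#3x#1:2@105; bids=[#2:5@98] asks=[#1:5@105]
After op 4 [order #4] market_sell(qty=1): fills=#2x#4:1@98; bids=[#2:4@98] asks=[#1:5@105]
After op 5 [order #5] limit_buy(price=95, qty=7): fills=none; bids=[#2:4@98 #5:7@95] asks=[#1:5@105]
After op 6 [order #6] market_buy(qty=7): fills=#6x#1:5@105; bids=[#2:4@98 #5:7@95] asks=[-]
After op 7 [order #7] limit_sell(price=99, qty=1): fills=none; bids=[#2:4@98 #5:7@95] asks=[#7:1@99]
After op 8 [order #8] limit_sell(price=98, qty=9): fills=#2x#8:4@98; bids=[#5:7@95] asks=[#8:5@98 #7:1@99]
After op 9 [order #9] limit_sell(price=102, qty=6): fills=none; bids=[#5:7@95] asks=[#8:5@98 #7:1@99 #9:6@102]

Answer: BIDS (highest first):
  #5: 7@95
ASKS (lowest first):
  #8: 5@98
  #7: 1@99
  #9: 6@102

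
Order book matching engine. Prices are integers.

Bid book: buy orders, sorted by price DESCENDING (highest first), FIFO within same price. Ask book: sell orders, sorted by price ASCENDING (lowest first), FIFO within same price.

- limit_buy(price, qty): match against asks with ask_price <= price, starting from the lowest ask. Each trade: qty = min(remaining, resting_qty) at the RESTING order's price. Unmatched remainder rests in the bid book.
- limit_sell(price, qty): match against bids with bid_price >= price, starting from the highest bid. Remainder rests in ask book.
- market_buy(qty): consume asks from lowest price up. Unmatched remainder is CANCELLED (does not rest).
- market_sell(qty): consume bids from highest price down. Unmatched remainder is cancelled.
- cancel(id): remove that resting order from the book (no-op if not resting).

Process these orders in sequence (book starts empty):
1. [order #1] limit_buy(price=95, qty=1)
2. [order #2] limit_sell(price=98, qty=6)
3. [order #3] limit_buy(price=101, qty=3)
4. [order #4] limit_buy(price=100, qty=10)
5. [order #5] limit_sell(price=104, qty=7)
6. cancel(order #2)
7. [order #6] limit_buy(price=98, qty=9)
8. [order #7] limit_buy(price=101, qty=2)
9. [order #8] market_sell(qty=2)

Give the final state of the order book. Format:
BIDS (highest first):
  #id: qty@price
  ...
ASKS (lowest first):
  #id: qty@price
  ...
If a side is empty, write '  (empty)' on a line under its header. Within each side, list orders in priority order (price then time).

Answer: BIDS (highest first):
  #4: 7@100
  #6: 9@98
  #1: 1@95
ASKS (lowest first):
  #5: 7@104

Derivation:
After op 1 [order #1] limit_buy(price=95, qty=1): fills=none; bids=[#1:1@95] asks=[-]
After op 2 [order #2] limit_sell(price=98, qty=6): fills=none; bids=[#1:1@95] asks=[#2:6@98]
After op 3 [order #3] limit_buy(price=101, qty=3): fills=#3x#2:3@98; bids=[#1:1@95] asks=[#2:3@98]
After op 4 [order #4] limit_buy(price=100, qty=10): fills=#4x#2:3@98; bids=[#4:7@100 #1:1@95] asks=[-]
After op 5 [order #5] limit_sell(price=104, qty=7): fills=none; bids=[#4:7@100 #1:1@95] asks=[#5:7@104]
After op 6 cancel(order #2): fills=none; bids=[#4:7@100 #1:1@95] asks=[#5:7@104]
After op 7 [order #6] limit_buy(price=98, qty=9): fills=none; bids=[#4:7@100 #6:9@98 #1:1@95] asks=[#5:7@104]
After op 8 [order #7] limit_buy(price=101, qty=2): fills=none; bids=[#7:2@101 #4:7@100 #6:9@98 #1:1@95] asks=[#5:7@104]
After op 9 [order #8] market_sell(qty=2): fills=#7x#8:2@101; bids=[#4:7@100 #6:9@98 #1:1@95] asks=[#5:7@104]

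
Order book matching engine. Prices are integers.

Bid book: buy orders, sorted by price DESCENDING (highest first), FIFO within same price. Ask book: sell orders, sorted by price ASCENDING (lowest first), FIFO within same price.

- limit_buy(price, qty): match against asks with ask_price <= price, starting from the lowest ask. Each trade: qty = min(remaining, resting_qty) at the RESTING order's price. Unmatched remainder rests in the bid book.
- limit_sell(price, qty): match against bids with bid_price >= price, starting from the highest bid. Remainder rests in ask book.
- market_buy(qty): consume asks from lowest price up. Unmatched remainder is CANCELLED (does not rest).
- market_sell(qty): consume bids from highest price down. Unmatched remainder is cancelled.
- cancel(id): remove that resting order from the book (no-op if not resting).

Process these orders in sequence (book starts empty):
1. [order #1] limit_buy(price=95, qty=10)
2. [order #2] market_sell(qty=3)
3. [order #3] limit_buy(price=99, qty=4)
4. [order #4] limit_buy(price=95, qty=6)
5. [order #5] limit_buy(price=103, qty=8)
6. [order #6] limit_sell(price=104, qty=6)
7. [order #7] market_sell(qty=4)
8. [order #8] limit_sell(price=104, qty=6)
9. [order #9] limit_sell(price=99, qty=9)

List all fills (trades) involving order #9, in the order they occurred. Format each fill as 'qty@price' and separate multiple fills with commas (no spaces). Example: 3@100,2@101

Answer: 4@103,4@99

Derivation:
After op 1 [order #1] limit_buy(price=95, qty=10): fills=none; bids=[#1:10@95] asks=[-]
After op 2 [order #2] market_sell(qty=3): fills=#1x#2:3@95; bids=[#1:7@95] asks=[-]
After op 3 [order #3] limit_buy(price=99, qty=4): fills=none; bids=[#3:4@99 #1:7@95] asks=[-]
After op 4 [order #4] limit_buy(price=95, qty=6): fills=none; bids=[#3:4@99 #1:7@95 #4:6@95] asks=[-]
After op 5 [order #5] limit_buy(price=103, qty=8): fills=none; bids=[#5:8@103 #3:4@99 #1:7@95 #4:6@95] asks=[-]
After op 6 [order #6] limit_sell(price=104, qty=6): fills=none; bids=[#5:8@103 #3:4@99 #1:7@95 #4:6@95] asks=[#6:6@104]
After op 7 [order #7] market_sell(qty=4): fills=#5x#7:4@103; bids=[#5:4@103 #3:4@99 #1:7@95 #4:6@95] asks=[#6:6@104]
After op 8 [order #8] limit_sell(price=104, qty=6): fills=none; bids=[#5:4@103 #3:4@99 #1:7@95 #4:6@95] asks=[#6:6@104 #8:6@104]
After op 9 [order #9] limit_sell(price=99, qty=9): fills=#5x#9:4@103 #3x#9:4@99; bids=[#1:7@95 #4:6@95] asks=[#9:1@99 #6:6@104 #8:6@104]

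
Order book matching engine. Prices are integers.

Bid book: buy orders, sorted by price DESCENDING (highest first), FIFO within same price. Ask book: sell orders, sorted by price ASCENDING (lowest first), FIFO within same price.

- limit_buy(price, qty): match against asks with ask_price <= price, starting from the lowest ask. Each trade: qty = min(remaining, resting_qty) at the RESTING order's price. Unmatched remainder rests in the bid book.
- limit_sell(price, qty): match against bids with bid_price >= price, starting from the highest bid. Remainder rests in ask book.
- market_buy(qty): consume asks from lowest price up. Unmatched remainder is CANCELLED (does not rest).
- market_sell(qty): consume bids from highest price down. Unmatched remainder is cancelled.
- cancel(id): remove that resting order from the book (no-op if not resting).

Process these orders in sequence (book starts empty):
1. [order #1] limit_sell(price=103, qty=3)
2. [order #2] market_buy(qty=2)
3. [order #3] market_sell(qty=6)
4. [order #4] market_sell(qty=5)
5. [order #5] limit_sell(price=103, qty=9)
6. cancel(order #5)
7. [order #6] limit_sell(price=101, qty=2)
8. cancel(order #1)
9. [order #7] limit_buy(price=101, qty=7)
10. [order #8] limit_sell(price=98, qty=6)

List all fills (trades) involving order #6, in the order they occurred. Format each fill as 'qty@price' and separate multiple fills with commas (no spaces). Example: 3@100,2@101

After op 1 [order #1] limit_sell(price=103, qty=3): fills=none; bids=[-] asks=[#1:3@103]
After op 2 [order #2] market_buy(qty=2): fills=#2x#1:2@103; bids=[-] asks=[#1:1@103]
After op 3 [order #3] market_sell(qty=6): fills=none; bids=[-] asks=[#1:1@103]
After op 4 [order #4] market_sell(qty=5): fills=none; bids=[-] asks=[#1:1@103]
After op 5 [order #5] limit_sell(price=103, qty=9): fills=none; bids=[-] asks=[#1:1@103 #5:9@103]
After op 6 cancel(order #5): fills=none; bids=[-] asks=[#1:1@103]
After op 7 [order #6] limit_sell(price=101, qty=2): fills=none; bids=[-] asks=[#6:2@101 #1:1@103]
After op 8 cancel(order #1): fills=none; bids=[-] asks=[#6:2@101]
After op 9 [order #7] limit_buy(price=101, qty=7): fills=#7x#6:2@101; bids=[#7:5@101] asks=[-]
After op 10 [order #8] limit_sell(price=98, qty=6): fills=#7x#8:5@101; bids=[-] asks=[#8:1@98]

Answer: 2@101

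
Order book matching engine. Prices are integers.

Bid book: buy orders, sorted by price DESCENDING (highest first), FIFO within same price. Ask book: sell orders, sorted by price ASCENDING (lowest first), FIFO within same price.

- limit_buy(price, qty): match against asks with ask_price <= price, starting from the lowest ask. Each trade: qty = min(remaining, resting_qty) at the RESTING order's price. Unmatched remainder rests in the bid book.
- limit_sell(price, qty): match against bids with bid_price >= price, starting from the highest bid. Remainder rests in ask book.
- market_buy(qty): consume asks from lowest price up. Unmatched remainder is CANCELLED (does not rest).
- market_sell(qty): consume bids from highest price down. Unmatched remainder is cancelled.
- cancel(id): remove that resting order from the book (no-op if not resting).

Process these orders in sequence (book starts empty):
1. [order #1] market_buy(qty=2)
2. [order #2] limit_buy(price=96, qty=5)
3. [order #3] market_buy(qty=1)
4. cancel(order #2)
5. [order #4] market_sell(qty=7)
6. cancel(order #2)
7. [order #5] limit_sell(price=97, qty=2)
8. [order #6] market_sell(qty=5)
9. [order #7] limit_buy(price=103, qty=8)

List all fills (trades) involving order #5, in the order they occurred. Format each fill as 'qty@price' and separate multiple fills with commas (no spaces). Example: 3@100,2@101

After op 1 [order #1] market_buy(qty=2): fills=none; bids=[-] asks=[-]
After op 2 [order #2] limit_buy(price=96, qty=5): fills=none; bids=[#2:5@96] asks=[-]
After op 3 [order #3] market_buy(qty=1): fills=none; bids=[#2:5@96] asks=[-]
After op 4 cancel(order #2): fills=none; bids=[-] asks=[-]
After op 5 [order #4] market_sell(qty=7): fills=none; bids=[-] asks=[-]
After op 6 cancel(order #2): fills=none; bids=[-] asks=[-]
After op 7 [order #5] limit_sell(price=97, qty=2): fills=none; bids=[-] asks=[#5:2@97]
After op 8 [order #6] market_sell(qty=5): fills=none; bids=[-] asks=[#5:2@97]
After op 9 [order #7] limit_buy(price=103, qty=8): fills=#7x#5:2@97; bids=[#7:6@103] asks=[-]

Answer: 2@97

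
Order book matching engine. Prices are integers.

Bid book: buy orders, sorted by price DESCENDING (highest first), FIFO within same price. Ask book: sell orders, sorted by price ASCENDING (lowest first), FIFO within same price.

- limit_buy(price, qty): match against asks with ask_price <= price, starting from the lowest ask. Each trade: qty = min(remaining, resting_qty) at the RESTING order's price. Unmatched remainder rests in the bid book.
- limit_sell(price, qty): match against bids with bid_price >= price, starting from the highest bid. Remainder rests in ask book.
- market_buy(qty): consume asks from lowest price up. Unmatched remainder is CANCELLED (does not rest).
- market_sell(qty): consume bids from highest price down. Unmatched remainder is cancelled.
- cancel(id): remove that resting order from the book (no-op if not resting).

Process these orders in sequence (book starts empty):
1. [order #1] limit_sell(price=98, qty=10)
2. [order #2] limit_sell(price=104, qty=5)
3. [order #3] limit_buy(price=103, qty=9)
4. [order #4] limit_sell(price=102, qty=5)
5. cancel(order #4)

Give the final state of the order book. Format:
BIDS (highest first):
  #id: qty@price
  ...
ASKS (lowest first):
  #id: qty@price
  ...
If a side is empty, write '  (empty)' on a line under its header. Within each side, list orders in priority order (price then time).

After op 1 [order #1] limit_sell(price=98, qty=10): fills=none; bids=[-] asks=[#1:10@98]
After op 2 [order #2] limit_sell(price=104, qty=5): fills=none; bids=[-] asks=[#1:10@98 #2:5@104]
After op 3 [order #3] limit_buy(price=103, qty=9): fills=#3x#1:9@98; bids=[-] asks=[#1:1@98 #2:5@104]
After op 4 [order #4] limit_sell(price=102, qty=5): fills=none; bids=[-] asks=[#1:1@98 #4:5@102 #2:5@104]
After op 5 cancel(order #4): fills=none; bids=[-] asks=[#1:1@98 #2:5@104]

Answer: BIDS (highest first):
  (empty)
ASKS (lowest first):
  #1: 1@98
  #2: 5@104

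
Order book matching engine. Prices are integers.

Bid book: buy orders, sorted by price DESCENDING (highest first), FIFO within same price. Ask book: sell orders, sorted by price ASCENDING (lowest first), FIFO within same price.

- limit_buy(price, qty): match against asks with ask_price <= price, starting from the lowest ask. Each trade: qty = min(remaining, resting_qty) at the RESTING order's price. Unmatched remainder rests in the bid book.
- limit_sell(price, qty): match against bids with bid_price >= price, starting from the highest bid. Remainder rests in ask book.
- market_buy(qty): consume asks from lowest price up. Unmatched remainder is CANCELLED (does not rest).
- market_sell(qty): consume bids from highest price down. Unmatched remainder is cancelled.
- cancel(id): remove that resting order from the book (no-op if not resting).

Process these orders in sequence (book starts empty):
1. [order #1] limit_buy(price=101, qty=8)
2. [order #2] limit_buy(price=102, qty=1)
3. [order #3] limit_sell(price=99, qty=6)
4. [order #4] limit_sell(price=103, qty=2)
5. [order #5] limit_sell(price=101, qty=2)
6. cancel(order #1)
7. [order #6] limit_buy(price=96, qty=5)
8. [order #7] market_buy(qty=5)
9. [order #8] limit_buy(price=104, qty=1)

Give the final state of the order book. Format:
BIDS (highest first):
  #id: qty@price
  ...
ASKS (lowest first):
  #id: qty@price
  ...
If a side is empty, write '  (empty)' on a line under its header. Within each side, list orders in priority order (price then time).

Answer: BIDS (highest first):
  #8: 1@104
  #6: 5@96
ASKS (lowest first):
  (empty)

Derivation:
After op 1 [order #1] limit_buy(price=101, qty=8): fills=none; bids=[#1:8@101] asks=[-]
After op 2 [order #2] limit_buy(price=102, qty=1): fills=none; bids=[#2:1@102 #1:8@101] asks=[-]
After op 3 [order #3] limit_sell(price=99, qty=6): fills=#2x#3:1@102 #1x#3:5@101; bids=[#1:3@101] asks=[-]
After op 4 [order #4] limit_sell(price=103, qty=2): fills=none; bids=[#1:3@101] asks=[#4:2@103]
After op 5 [order #5] limit_sell(price=101, qty=2): fills=#1x#5:2@101; bids=[#1:1@101] asks=[#4:2@103]
After op 6 cancel(order #1): fills=none; bids=[-] asks=[#4:2@103]
After op 7 [order #6] limit_buy(price=96, qty=5): fills=none; bids=[#6:5@96] asks=[#4:2@103]
After op 8 [order #7] market_buy(qty=5): fills=#7x#4:2@103; bids=[#6:5@96] asks=[-]
After op 9 [order #8] limit_buy(price=104, qty=1): fills=none; bids=[#8:1@104 #6:5@96] asks=[-]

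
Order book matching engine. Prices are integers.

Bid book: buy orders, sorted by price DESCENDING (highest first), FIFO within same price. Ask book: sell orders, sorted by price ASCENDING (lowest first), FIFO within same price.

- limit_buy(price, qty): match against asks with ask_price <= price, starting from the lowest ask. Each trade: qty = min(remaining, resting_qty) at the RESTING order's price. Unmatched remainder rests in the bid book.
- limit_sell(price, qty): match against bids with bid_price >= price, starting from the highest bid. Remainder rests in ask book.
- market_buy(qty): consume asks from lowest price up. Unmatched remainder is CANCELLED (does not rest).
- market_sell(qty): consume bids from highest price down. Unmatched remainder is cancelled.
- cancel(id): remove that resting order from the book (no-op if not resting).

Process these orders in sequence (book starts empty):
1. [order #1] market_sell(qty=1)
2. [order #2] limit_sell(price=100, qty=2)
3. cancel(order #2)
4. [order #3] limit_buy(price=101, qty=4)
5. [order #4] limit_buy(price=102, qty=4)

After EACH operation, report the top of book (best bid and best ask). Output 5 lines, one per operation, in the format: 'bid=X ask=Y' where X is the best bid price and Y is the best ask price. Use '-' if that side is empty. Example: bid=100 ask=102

Answer: bid=- ask=-
bid=- ask=100
bid=- ask=-
bid=101 ask=-
bid=102 ask=-

Derivation:
After op 1 [order #1] market_sell(qty=1): fills=none; bids=[-] asks=[-]
After op 2 [order #2] limit_sell(price=100, qty=2): fills=none; bids=[-] asks=[#2:2@100]
After op 3 cancel(order #2): fills=none; bids=[-] asks=[-]
After op 4 [order #3] limit_buy(price=101, qty=4): fills=none; bids=[#3:4@101] asks=[-]
After op 5 [order #4] limit_buy(price=102, qty=4): fills=none; bids=[#4:4@102 #3:4@101] asks=[-]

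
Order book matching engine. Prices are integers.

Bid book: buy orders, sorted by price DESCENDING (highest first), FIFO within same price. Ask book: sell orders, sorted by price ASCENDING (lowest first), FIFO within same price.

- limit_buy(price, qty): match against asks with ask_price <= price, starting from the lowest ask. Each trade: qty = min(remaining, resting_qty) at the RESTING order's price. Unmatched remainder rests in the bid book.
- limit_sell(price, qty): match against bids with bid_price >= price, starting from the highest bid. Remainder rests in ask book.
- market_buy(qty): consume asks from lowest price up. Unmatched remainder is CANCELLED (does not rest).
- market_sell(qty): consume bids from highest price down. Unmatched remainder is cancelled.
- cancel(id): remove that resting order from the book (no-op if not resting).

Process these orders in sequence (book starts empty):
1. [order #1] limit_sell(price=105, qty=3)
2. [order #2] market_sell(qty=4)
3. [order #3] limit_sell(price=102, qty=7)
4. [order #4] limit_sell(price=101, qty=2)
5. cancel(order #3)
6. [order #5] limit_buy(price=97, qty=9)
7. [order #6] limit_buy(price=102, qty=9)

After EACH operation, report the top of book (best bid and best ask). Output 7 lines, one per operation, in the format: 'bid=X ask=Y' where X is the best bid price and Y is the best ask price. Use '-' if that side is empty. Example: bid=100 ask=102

After op 1 [order #1] limit_sell(price=105, qty=3): fills=none; bids=[-] asks=[#1:3@105]
After op 2 [order #2] market_sell(qty=4): fills=none; bids=[-] asks=[#1:3@105]
After op 3 [order #3] limit_sell(price=102, qty=7): fills=none; bids=[-] asks=[#3:7@102 #1:3@105]
After op 4 [order #4] limit_sell(price=101, qty=2): fills=none; bids=[-] asks=[#4:2@101 #3:7@102 #1:3@105]
After op 5 cancel(order #3): fills=none; bids=[-] asks=[#4:2@101 #1:3@105]
After op 6 [order #5] limit_buy(price=97, qty=9): fills=none; bids=[#5:9@97] asks=[#4:2@101 #1:3@105]
After op 7 [order #6] limit_buy(price=102, qty=9): fills=#6x#4:2@101; bids=[#6:7@102 #5:9@97] asks=[#1:3@105]

Answer: bid=- ask=105
bid=- ask=105
bid=- ask=102
bid=- ask=101
bid=- ask=101
bid=97 ask=101
bid=102 ask=105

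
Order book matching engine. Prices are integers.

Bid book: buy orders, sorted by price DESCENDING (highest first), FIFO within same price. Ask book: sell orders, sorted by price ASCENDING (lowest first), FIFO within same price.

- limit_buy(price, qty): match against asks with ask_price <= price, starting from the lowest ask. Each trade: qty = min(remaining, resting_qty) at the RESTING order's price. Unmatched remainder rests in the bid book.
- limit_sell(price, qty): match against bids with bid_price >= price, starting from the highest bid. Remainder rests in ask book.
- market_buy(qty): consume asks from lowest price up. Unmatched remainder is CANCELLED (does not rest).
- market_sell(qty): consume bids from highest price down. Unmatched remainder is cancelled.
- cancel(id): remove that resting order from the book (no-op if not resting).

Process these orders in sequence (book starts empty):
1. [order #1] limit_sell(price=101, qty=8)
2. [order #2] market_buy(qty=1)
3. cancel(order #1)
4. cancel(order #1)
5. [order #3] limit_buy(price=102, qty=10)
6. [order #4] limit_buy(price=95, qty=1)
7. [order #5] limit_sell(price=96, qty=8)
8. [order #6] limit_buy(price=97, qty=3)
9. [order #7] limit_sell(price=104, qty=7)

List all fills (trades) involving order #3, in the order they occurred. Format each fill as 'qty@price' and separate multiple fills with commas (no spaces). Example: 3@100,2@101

After op 1 [order #1] limit_sell(price=101, qty=8): fills=none; bids=[-] asks=[#1:8@101]
After op 2 [order #2] market_buy(qty=1): fills=#2x#1:1@101; bids=[-] asks=[#1:7@101]
After op 3 cancel(order #1): fills=none; bids=[-] asks=[-]
After op 4 cancel(order #1): fills=none; bids=[-] asks=[-]
After op 5 [order #3] limit_buy(price=102, qty=10): fills=none; bids=[#3:10@102] asks=[-]
After op 6 [order #4] limit_buy(price=95, qty=1): fills=none; bids=[#3:10@102 #4:1@95] asks=[-]
After op 7 [order #5] limit_sell(price=96, qty=8): fills=#3x#5:8@102; bids=[#3:2@102 #4:1@95] asks=[-]
After op 8 [order #6] limit_buy(price=97, qty=3): fills=none; bids=[#3:2@102 #6:3@97 #4:1@95] asks=[-]
After op 9 [order #7] limit_sell(price=104, qty=7): fills=none; bids=[#3:2@102 #6:3@97 #4:1@95] asks=[#7:7@104]

Answer: 8@102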